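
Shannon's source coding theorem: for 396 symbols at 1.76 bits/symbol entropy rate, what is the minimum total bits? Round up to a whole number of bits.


Minimum bits >= n * H = 396 * 1.76 = 696.96, rounded up to a whole number of bits = 697

697 bits


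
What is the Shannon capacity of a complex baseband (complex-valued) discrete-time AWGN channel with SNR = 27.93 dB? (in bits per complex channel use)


SNR_linear = 10^(27.93/10) = 620.869; C = log2(1 + SNR_linear) = log2(1 + 620.869) = 9.2805

9.2805 bits/channel use


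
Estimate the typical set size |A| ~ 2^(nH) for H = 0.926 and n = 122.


log2|A_typical| = nH = 122 * 0.926 = 112.972, so |A_typical| ~ 2^112.972 = 1.018e+34

1.018e+34


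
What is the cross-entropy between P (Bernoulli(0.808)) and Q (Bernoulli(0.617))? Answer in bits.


H(P,Q) = -p*log2(q) - (1-p)*log2(1-q). -0.808*log2(0.617) = 0.562899; -0.192*log2(0.383) = 0.265840. H(P,Q) = 0.562899 + 0.265840 = 0.8287

0.8287 bits


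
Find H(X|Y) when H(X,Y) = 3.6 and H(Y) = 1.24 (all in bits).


H(X|Y) = H(X,Y) - H(Y) = 3.6 - 1.24 = 2.36

2.36 bits


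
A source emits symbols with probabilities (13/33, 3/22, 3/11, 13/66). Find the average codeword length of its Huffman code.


Huffman construction (repeatedly merge the two least-probable nodes; each merge adds 1 bit to every symbol beneath it): 3/22 + 13/66 = 1/3; 3/11 + 1/3 = 20/33; 13/33 + 20/33 = 1. Resulting codeword lengths (in the order the probabilities were given): (1, 3, 2, 3). L_avg = sum(p_i * l_i) = 13/33*1 + 3/22*3 + 3/11*2 + 13/66*3 = 64/33 = 1.9394

1.9394 bits


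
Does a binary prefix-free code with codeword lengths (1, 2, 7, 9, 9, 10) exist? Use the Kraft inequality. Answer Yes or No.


Kraft sum = sum(2^(-l_i)) = 0.7627, need <= 1. Result: satisfied (a binary prefix-free code with these lengths exists)

Yes


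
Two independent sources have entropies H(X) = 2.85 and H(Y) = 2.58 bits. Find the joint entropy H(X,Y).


For independent variables, H(X,Y) = H(X) + H(Y) = 2.85 + 2.58 = 5.43

5.43 bits


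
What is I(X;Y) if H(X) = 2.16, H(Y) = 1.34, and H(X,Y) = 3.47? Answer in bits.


I(X;Y) = H(X) + H(Y) - H(X,Y) = 2.16 + 1.34 - 3.47 = 0.03

0.03 bits


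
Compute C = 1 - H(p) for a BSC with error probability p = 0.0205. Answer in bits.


H(p) = -p*log2(p) - (1-p)*log2(1-p) = -0.0205*log2(0.0205) - 0.9795*log2(0.9795) = 0.114969 + 0.029270 = 0.1442. C = 1 - H(p) = 1 - 0.1442 = 0.8558

0.8558 bits


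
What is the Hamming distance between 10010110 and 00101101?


Count differing positions: ^ . ^ ^ ^ . ^ ^ = 6 differences

6


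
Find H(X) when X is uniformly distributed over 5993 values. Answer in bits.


H = log2(n) = log2(5993) = 12.5491

12.5491 bits


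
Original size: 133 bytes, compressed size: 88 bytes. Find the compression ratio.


Ratio = original / compressed = 133 / 88 = 1.5114

1.5114


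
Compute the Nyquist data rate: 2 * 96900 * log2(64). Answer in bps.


Rate = 2 * B * log2(M) = 2 * 96900 * 6.0 = 1162800.0

1162800.0 bps


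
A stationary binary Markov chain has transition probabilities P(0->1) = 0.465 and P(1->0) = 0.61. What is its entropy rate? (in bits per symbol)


Stationary distribution: pi_0 = p10/(p01+p10) = 0.5674, pi_1 = 0.4326. Entropy rate H' = pi_0*H(p01) + pi_1*H(p10) = 0.5674*0.9965 + 0.4326*0.9648 = 0.9828

0.9828 bits/symbol


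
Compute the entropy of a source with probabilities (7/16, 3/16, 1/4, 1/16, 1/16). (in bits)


H = -sum(p_i * log2(p_i)). Terms: -(7/16)*log2(7/16) = 0.521782; -(3/16)*log2(3/16) = 0.452820; -(1/4)*log2(1/4) = 0.500000; -(1/16)*log2(1/16) = 0.250000; -(1/16)*log2(1/16) = 0.250000. H = 0.521782 + 0.452820 + 0.500000 + 0.250000 + 0.250000 = 1.9746

1.9746 bits


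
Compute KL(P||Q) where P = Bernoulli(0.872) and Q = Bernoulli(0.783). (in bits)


KL = p*log2(p/q) + (1-p)*log2((1-p)/(1-q)) = 0.872*log2(0.872/0.783) + 0.128*log2(0.128/0.217) = 0.038

0.038 bits


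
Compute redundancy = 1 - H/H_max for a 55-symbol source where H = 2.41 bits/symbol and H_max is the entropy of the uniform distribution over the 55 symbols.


H_max = log2(K) = log2(55) = 5.7814 bits/symbol. Redundancy = 1 - H/H_max = 1 - 2.41/5.7814 = 1 - 0.4169 = 0.5831

0.5831


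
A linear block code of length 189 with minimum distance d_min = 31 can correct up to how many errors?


Correction capability = floor((d-1)/2) = floor((31-1)/2) = 15

15 errors


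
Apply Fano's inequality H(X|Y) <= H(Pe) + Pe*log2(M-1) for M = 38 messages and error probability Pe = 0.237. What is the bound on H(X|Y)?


H(Pe) = -Pe*log2(Pe) - (1-Pe)*log2(1-Pe) = -0.237*log2(0.237) - 0.763*log2(0.763) = 0.492259 + 0.297757 = 0.79. Pe*log2(M-1) = 0.237*log2(37) = 1.234640. Bound = H(Pe) + Pe*log2(M-1) = 0.492259 + 0.297757 + 1.234640 = 2.0247

2.0247 bits


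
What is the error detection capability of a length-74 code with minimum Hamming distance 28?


Detection capability = d_min - 1 = 28 - 1 = 27

27 errors


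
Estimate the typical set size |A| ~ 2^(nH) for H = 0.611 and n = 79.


log2|A_typical| = nH = 79 * 0.611 = 48.269, so |A_typical| ~ 2^48.269 = 3.392e+14

3.392e+14


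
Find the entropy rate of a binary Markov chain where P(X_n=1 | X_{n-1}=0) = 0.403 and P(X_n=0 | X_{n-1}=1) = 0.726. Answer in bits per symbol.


Stationary distribution: pi_0 = p10/(p01+p10) = 0.643, pi_1 = 0.357. Entropy rate H' = pi_0*H(p01) + pi_1*H(p10) = 0.643*0.9727 + 0.357*0.8471 = 0.9279

0.9279 bits/symbol


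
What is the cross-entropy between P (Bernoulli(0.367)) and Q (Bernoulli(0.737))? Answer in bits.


H(P,Q) = -p*log2(q) - (1-p)*log2(1-q). -0.367*log2(0.737) = 0.161577; -0.633*log2(0.263) = 1.219706. H(P,Q) = 0.161577 + 1.219706 = 1.3813

1.3813 bits


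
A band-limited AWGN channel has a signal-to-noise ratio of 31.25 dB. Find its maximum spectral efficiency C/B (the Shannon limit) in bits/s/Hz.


SNR_linear = 10^(31.25/10) = 1333.5214; C/B = log2(1 + SNR_linear) = log2(1 + 1333.5214) = 10.3821

10.3821 bits/s/Hz


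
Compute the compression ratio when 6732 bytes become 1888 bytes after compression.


Ratio = original / compressed = 6732 / 1888 = 3.5657

3.5657


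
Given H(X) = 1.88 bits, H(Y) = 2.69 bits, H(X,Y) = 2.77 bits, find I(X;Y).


I(X;Y) = H(X) + H(Y) - H(X,Y) = 1.88 + 2.69 - 2.77 = 1.8

1.8 bits


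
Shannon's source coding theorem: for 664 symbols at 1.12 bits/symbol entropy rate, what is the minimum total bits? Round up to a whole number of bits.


Minimum bits >= n * H = 664 * 1.12 = 743.68, rounded up to a whole number of bits = 744

744 bits


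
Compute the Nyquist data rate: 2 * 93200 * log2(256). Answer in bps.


Rate = 2 * B * log2(M) = 2 * 93200 * 8.0 = 1491200.0

1491200.0 bps


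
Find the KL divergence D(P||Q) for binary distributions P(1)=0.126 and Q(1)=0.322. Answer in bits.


KL = p*log2(p/q) + (1-p)*log2((1-p)/(1-q)) = 0.126*log2(0.126/0.322) + 0.874*log2(0.874/0.678) = 0.1496

0.1496 bits


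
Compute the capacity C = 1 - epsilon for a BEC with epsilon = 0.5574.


C = 1 - epsilon = 1 - 0.5574 = 0.4426

0.4426 bits


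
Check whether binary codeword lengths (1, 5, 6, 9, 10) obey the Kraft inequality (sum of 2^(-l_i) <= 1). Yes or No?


Kraft sum = sum(2^(-l_i)) = 0.5498, need <= 1. Result: satisfied (a binary prefix-free code with these lengths exists)

Yes


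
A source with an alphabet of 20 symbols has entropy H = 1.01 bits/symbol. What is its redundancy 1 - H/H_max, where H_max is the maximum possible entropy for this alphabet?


H_max = log2(K) = log2(20) = 4.3219 bits/symbol. Redundancy = 1 - H/H_max = 1 - 1.01/4.3219 = 1 - 0.2337 = 0.7663

0.7663


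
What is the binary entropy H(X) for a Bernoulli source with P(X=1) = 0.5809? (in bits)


H = -p*log2(p) - (1-p)*log2(1-p). -0.5809*log2(0.5809) = 0.455215; -0.4191*log2(0.4191) = 0.525817. H = 0.455215 + 0.525817 = 0.981

0.981 bits


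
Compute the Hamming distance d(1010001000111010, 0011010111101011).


Count differing positions: ^ . . ^ . ^ ^ ^ ^ ^ . ^ . . . ^ = 9 differences

9


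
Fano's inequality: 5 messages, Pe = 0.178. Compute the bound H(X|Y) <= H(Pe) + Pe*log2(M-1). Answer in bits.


H(Pe) = -Pe*log2(Pe) - (1-Pe)*log2(1-Pe) = -0.178*log2(0.178) - 0.822*log2(0.822) = 0.443229 + 0.232453 = 0.6757. Pe*log2(M-1) = 0.178*log2(4) = 0.356000. Bound = H(Pe) + Pe*log2(M-1) = 0.443229 + 0.232453 + 0.356000 = 1.0317

1.0317 bits


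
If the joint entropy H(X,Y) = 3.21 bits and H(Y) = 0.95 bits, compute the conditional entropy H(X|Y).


H(X|Y) = H(X,Y) - H(Y) = 3.21 - 0.95 = 2.26

2.26 bits


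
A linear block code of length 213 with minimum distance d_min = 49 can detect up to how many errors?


Detection capability = d_min - 1 = 49 - 1 = 48

48 errors


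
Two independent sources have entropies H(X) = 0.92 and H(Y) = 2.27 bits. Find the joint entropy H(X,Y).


For independent variables, H(X,Y) = H(X) + H(Y) = 0.92 + 2.27 = 3.19

3.19 bits


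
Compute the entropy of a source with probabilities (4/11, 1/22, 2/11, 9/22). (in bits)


H = -sum(p_i * log2(p_i)). Terms: -(4/11)*log2(4/11) = 0.530702; -(1/22)*log2(1/22) = 0.202701; -(2/11)*log2(2/11) = 0.447169; -(9/22)*log2(9/22) = 0.527525. H = 0.530702 + 0.202701 + 0.447169 + 0.527525 = 1.7081

1.7081 bits


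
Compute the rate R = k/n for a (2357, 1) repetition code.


Rate = k/n = 1/2357

1/2357


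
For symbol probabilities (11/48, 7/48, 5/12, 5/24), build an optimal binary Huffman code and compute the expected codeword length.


Huffman construction (repeatedly merge the two least-probable nodes; each merge adds 1 bit to every symbol beneath it): 7/48 + 5/24 = 17/48; 11/48 + 17/48 = 7/12; 5/12 + 7/12 = 1. Resulting codeword lengths (in the order the probabilities were given): (2, 3, 1, 3). L_avg = sum(p_i * l_i) = 11/48*2 + 7/48*3 + 5/12*1 + 5/24*3 = 31/16 = 1.9375

1.9375 bits


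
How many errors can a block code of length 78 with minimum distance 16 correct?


Correction capability = floor((d-1)/2) = floor((16-1)/2) = 7

7 errors


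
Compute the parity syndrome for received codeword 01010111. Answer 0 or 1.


Syndrome = XOR of all bits = 0 XOR 1 XOR 0 XOR 1 XOR 0 XOR 1 XOR 1 XOR 1 = 1

1


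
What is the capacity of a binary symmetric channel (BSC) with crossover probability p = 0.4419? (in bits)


H(p) = -p*log2(p) - (1-p)*log2(1-p) = -0.4419*log2(0.4419) - 0.5581*log2(0.5581) = 0.520650 + 0.469588 = 0.9902. C = 1 - H(p) = 1 - 0.9902 = 0.0098

0.0098 bits


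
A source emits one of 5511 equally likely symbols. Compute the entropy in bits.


H = log2(n) = log2(5511) = 12.4281

12.4281 bits


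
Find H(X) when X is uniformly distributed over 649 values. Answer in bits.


H = log2(n) = log2(649) = 9.3421

9.3421 bits


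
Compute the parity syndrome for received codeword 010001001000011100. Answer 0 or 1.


Syndrome = XOR of all bits = 0 XOR 1 XOR 0 XOR 0 XOR 0 XOR 1 XOR 0 XOR 0 XOR 1 XOR 0 XOR 0 XOR 0 XOR 0 XOR 1 XOR 1 XOR 1 XOR 0 XOR 0 = 0

0


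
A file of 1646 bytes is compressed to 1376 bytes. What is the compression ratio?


Ratio = original / compressed = 1646 / 1376 = 1.1962

1.1962


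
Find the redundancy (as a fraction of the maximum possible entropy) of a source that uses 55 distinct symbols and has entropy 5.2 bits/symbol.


H_max = log2(K) = log2(55) = 5.7814 bits/symbol. Redundancy = 1 - H/H_max = 1 - 5.2/5.7814 = 1 - 0.8994 = 0.1006

0.1006


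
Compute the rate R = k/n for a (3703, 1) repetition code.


Rate = k/n = 1/3703

1/3703


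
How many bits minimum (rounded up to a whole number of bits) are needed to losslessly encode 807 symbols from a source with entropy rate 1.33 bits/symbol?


Minimum bits >= n * H = 807 * 1.33 = 1073.31, rounded up to a whole number of bits = 1074

1074 bits


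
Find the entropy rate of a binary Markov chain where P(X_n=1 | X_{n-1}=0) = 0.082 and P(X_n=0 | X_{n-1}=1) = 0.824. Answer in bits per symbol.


Stationary distribution: pi_0 = p10/(p01+p10) = 0.9095, pi_1 = 0.0905. Entropy rate H' = pi_0*H(p01) + pi_1*H(p10) = 0.9095*0.4092 + 0.0905*0.6712 = 0.4329

0.4329 bits/symbol


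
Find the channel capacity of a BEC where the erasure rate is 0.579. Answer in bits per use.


C = 1 - epsilon = 1 - 0.579 = 0.421

0.421 bits


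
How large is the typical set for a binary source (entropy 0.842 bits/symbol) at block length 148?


log2|A_typical| = nH = 148 * 0.842 = 124.616, so |A_typical| ~ 2^124.616 = 3.260e+37

3.260e+37


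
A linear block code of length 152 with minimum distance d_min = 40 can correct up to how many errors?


Correction capability = floor((d-1)/2) = floor((40-1)/2) = 19

19 errors


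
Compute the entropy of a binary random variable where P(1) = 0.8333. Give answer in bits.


H = -p*log2(p) - (1-p)*log2(1-p). -0.8333*log2(0.8333) = 0.219235; -0.1667*log2(0.1667) = 0.430865. H = 0.219235 + 0.430865 = 0.6501

0.6501 bits


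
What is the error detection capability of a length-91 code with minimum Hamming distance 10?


Detection capability = d_min - 1 = 10 - 1 = 9

9 errors


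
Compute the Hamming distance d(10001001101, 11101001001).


Count differing positions: . ^ ^ . . . . . ^ . . = 3 differences

3


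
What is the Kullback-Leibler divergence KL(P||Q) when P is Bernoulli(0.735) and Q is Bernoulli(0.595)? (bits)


KL = p*log2(p/q) + (1-p)*log2((1-p)/(1-q)) = 0.735*log2(0.735/0.595) + 0.265*log2(0.265/0.405) = 0.0619

0.0619 bits


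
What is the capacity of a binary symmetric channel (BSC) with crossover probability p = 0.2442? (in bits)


H(p) = -p*log2(p) - (1-p)*log2(1-p) = -0.2442*log2(0.2442) - 0.7558*log2(0.7558) = 0.496670 + 0.305285 = 0.802. C = 1 - H(p) = 1 - 0.802 = 0.198

0.198 bits


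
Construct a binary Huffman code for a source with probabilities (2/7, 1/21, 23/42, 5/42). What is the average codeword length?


Huffman construction (repeatedly merge the two least-probable nodes; each merge adds 1 bit to every symbol beneath it): 1/21 + 5/42 = 1/6; 1/6 + 2/7 = 19/42; 19/42 + 23/42 = 1. Resulting codeword lengths (in the order the probabilities were given): (2, 3, 1, 3). L_avg = sum(p_i * l_i) = 2/7*2 + 1/21*3 + 23/42*1 + 5/42*3 = 34/21 = 1.619

1.619 bits


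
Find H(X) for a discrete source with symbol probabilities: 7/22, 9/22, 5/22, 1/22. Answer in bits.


H = -sum(p_i * log2(p_i)). Terms: -(7/22)*log2(7/22) = 0.525661; -(9/22)*log2(9/22) = 0.527525; -(5/22)*log2(5/22) = 0.485796; -(1/22)*log2(1/22) = 0.202701. H = 0.525661 + 0.527525 + 0.485796 + 0.202701 = 1.7417

1.7417 bits


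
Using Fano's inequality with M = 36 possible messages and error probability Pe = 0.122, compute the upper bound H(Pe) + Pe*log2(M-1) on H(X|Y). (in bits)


H(Pe) = -Pe*log2(Pe) - (1-Pe)*log2(1-Pe) = -0.122*log2(0.122) - 0.878*log2(0.878) = 0.370276 + 0.164807 = 0.5351. Pe*log2(M-1) = 0.122*log2(35) = 0.625773. Bound = H(Pe) + Pe*log2(M-1) = 0.370276 + 0.164807 + 0.625773 = 1.1609

1.1609 bits


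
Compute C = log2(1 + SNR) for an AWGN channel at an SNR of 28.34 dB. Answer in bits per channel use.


SNR_linear = 10^(28.34/10) = 682.3387; C = log2(1 + SNR_linear) = log2(1 + 682.3387) = 9.4165

9.4165 bits/channel use


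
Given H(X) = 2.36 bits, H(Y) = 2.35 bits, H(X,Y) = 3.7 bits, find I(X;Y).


I(X;Y) = H(X) + H(Y) - H(X,Y) = 2.36 + 2.35 - 3.7 = 1.01

1.01 bits


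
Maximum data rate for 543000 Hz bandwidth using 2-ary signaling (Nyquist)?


Rate = 2 * B * log2(M) = 2 * 543000 * 1.0 = 1086000.0

1086000.0 bps


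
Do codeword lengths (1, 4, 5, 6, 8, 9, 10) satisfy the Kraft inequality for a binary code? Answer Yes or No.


Kraft sum = sum(2^(-l_i)) = 0.6162, need <= 1. Result: satisfied (a binary prefix-free code with these lengths exists)

Yes


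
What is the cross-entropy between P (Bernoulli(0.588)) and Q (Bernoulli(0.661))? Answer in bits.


H(P,Q) = -p*log2(q) - (1-p)*log2(1-q). -0.588*log2(0.661) = 0.351199; -0.412*log2(0.339) = 0.642985. H(P,Q) = 0.351199 + 0.642985 = 0.9942

0.9942 bits


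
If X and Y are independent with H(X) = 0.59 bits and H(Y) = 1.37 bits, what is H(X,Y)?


For independent variables, H(X,Y) = H(X) + H(Y) = 0.59 + 1.37 = 1.96

1.96 bits


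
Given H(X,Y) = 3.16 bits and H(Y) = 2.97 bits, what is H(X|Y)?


H(X|Y) = H(X,Y) - H(Y) = 3.16 - 2.97 = 0.19

0.19 bits


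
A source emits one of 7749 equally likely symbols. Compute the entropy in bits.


H = log2(n) = log2(7749) = 12.9198

12.9198 bits


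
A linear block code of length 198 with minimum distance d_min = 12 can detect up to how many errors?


Detection capability = d_min - 1 = 12 - 1 = 11

11 errors


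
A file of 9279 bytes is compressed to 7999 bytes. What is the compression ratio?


Ratio = original / compressed = 9279 / 7999 = 1.16

1.16


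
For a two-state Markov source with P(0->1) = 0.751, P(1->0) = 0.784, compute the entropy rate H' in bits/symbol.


Stationary distribution: pi_0 = p10/(p01+p10) = 0.5107, pi_1 = 0.4893. Entropy rate H' = pi_0*H(p01) + pi_1*H(p10) = 0.5107*0.8097 + 0.4893*0.7528 = 0.7819

0.7819 bits/symbol


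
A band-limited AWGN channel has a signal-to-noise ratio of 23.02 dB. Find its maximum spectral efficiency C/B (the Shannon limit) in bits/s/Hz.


SNR_linear = 10^(23.02/10) = 200.4472; C/B = log2(1 + SNR_linear) = log2(1 + 200.4472) = 7.6543

7.6543 bits/s/Hz


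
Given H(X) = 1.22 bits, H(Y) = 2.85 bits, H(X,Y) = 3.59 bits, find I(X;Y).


I(X;Y) = H(X) + H(Y) - H(X,Y) = 1.22 + 2.85 - 3.59 = 0.48

0.48 bits


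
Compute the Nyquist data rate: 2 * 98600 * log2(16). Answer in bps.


Rate = 2 * B * log2(M) = 2 * 98600 * 4.0 = 788800.0

788800.0 bps


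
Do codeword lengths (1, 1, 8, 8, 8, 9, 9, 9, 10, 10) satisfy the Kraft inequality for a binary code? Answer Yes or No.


Kraft sum = sum(2^(-l_i)) = 1.0195, need <= 1. Result: violated (a binary prefix-free code with these lengths cannot exist)

No


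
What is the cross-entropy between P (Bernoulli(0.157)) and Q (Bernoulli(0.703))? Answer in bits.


H(P,Q) = -p*log2(q) - (1-p)*log2(1-q). -0.157*log2(0.703) = 0.079819; -0.843*log2(0.297) = 1.476485. H(P,Q) = 0.079819 + 1.476485 = 1.5563

1.5563 bits


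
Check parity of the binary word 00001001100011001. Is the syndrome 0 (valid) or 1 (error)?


Syndrome = XOR of all bits = 0 XOR 0 XOR 0 XOR 0 XOR 1 XOR 0 XOR 0 XOR 1 XOR 1 XOR 0 XOR 0 XOR 0 XOR 1 XOR 1 XOR 0 XOR 0 XOR 1 = 0

0


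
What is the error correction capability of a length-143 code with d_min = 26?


Correction capability = floor((d-1)/2) = floor((26-1)/2) = 12

12 errors


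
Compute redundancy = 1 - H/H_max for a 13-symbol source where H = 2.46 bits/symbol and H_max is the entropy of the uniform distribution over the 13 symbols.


H_max = log2(K) = log2(13) = 3.7004 bits/symbol. Redundancy = 1 - H/H_max = 1 - 2.46/3.7004 = 1 - 0.6648 = 0.3352

0.3352


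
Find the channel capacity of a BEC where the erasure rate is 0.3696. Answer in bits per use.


C = 1 - epsilon = 1 - 0.3696 = 0.6304

0.6304 bits


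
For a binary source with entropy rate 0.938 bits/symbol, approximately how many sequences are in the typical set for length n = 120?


log2|A_typical| = nH = 120 * 0.938 = 112.56, so |A_typical| ~ 2^112.56 = 7.655e+33

7.655e+33


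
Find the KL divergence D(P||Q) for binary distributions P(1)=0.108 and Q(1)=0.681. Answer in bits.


KL = p*log2(p/q) + (1-p)*log2((1-p)/(1-q)) = 0.108*log2(0.108/0.681) + 0.892*log2(0.892/0.319) = 1.0364

1.0364 bits


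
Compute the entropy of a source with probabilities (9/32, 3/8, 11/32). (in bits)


H = -sum(p_i * log2(p_i)). Terms: -(9/32)*log2(9/32) = 0.514709; -(3/8)*log2(3/8) = 0.530639; -(11/32)*log2(11/32) = 0.529570. H = 0.514709 + 0.530639 + 0.529570 = 1.5749

1.5749 bits


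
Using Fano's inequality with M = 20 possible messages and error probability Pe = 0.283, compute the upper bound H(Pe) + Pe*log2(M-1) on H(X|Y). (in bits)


H(Pe) = -Pe*log2(Pe) - (1-Pe)*log2(1-Pe) = -0.283*log2(0.283) - 0.717*log2(0.717) = 0.515379 + 0.344128 = 0.8595. Pe*log2(M-1) = 0.283*log2(19) = 1.202163. Bound = H(Pe) + Pe*log2(M-1) = 0.515379 + 0.344128 + 1.202163 = 2.0617

2.0617 bits


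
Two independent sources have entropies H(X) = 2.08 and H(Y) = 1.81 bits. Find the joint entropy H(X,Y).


For independent variables, H(X,Y) = H(X) + H(Y) = 2.08 + 1.81 = 3.89

3.89 bits


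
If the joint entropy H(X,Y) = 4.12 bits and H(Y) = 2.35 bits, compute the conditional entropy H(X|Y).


H(X|Y) = H(X,Y) - H(Y) = 4.12 - 2.35 = 1.77

1.77 bits


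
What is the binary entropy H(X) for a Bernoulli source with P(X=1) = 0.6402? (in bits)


H = -p*log2(p) - (1-p)*log2(1-p). -0.6402*log2(0.6402) = 0.411908; -0.3598*log2(0.3598) = 0.530609. H = 0.411908 + 0.530609 = 0.9425

0.9425 bits


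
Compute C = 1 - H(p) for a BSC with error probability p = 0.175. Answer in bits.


H(p) = -p*log2(p) - (1-p)*log2(1-p) = -0.175*log2(0.175) - 0.825*log2(0.825) = 0.440050 + 0.228966 = 0.669. C = 1 - H(p) = 1 - 0.669 = 0.331

0.331 bits


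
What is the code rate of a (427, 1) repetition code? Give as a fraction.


Rate = k/n = 1/427

1/427


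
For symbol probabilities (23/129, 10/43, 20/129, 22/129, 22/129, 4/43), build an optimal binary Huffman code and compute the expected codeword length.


Huffman construction (repeatedly merge the two least-probable nodes; each merge adds 1 bit to every symbol beneath it): 4/43 + 20/129 = 32/129; 22/129 + 22/129 = 44/129; 23/129 + 10/43 = 53/129; 32/129 + 44/129 = 76/129; 53/129 + 76/129 = 1. Resulting codeword lengths (in the order the probabilities were given): (2, 2, 3, 3, 3, 3). L_avg = sum(p_i * l_i) = 23/129*2 + 10/43*2 + 20/129*3 + 22/129*3 + 22/129*3 + 4/43*3 = 334/129 = 2.5891

2.5891 bits


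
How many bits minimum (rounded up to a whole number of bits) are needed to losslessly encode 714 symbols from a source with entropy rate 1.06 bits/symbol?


Minimum bits >= n * H = 714 * 1.06 = 756.84, rounded up to a whole number of bits = 757

757 bits


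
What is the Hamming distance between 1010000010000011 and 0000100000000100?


Count differing positions: ^ . ^ . ^ . . . ^ . . . . ^ ^ ^ = 7 differences

7


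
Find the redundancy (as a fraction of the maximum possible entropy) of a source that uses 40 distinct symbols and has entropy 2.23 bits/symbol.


H_max = log2(K) = log2(40) = 5.3219 bits/symbol. Redundancy = 1 - H/H_max = 1 - 2.23/5.3219 = 1 - 0.419 = 0.581

0.581


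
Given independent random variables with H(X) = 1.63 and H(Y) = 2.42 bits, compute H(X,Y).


For independent variables, H(X,Y) = H(X) + H(Y) = 1.63 + 2.42 = 4.05

4.05 bits


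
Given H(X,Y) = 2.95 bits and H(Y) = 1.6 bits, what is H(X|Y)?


H(X|Y) = H(X,Y) - H(Y) = 2.95 - 1.6 = 1.35

1.35 bits


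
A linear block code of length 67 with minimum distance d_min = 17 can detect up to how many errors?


Detection capability = d_min - 1 = 17 - 1 = 16

16 errors


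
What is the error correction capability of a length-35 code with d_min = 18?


Correction capability = floor((d-1)/2) = floor((18-1)/2) = 8

8 errors


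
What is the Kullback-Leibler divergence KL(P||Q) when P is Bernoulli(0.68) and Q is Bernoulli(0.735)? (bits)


KL = p*log2(p/q) + (1-p)*log2((1-p)/(1-q)) = 0.68*log2(0.68/0.735) + 0.32*log2(0.32/0.265) = 0.0108

0.0108 bits


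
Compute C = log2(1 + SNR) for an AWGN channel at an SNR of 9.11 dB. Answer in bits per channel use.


SNR_linear = 10^(9.11/10) = 8.147; C = log2(1 + SNR_linear) = log2(1 + 8.147) = 3.1933

3.1933 bits/channel use


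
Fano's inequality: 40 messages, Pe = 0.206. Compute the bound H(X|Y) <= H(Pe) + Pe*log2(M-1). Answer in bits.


H(Pe) = -Pe*log2(Pe) - (1-Pe)*log2(1-Pe) = -0.206*log2(0.206) - 0.794*log2(0.794) = 0.469532 + 0.264235 = 0.7338. Pe*log2(M-1) = 0.206*log2(39) = 1.088793. Bound = H(Pe) + Pe*log2(M-1) = 0.469532 + 0.264235 + 1.088793 = 1.8226

1.8226 bits


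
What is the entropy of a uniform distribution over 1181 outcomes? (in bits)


H = log2(n) = log2(1181) = 10.2058

10.2058 bits


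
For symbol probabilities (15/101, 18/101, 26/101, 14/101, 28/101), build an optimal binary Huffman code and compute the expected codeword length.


Huffman construction (repeatedly merge the two least-probable nodes; each merge adds 1 bit to every symbol beneath it): 14/101 + 15/101 = 29/101; 18/101 + 26/101 = 44/101; 28/101 + 29/101 = 57/101; 44/101 + 57/101 = 1. Resulting codeword lengths (in the order the probabilities were given): (3, 2, 2, 3, 2). L_avg = sum(p_i * l_i) = 15/101*3 + 18/101*2 + 26/101*2 + 14/101*3 + 28/101*2 = 231/101 = 2.2871

2.2871 bits


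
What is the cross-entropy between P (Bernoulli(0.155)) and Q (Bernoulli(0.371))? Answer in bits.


H(P,Q) = -p*log2(q) - (1-p)*log2(1-q). -0.155*log2(0.371) = 0.221729; -0.845*log2(0.629) = 0.565194. H(P,Q) = 0.221729 + 0.565194 = 0.7869

0.7869 bits


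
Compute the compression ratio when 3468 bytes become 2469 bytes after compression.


Ratio = original / compressed = 3468 / 2469 = 1.4046

1.4046


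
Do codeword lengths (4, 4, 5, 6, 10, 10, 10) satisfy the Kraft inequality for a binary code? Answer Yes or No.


Kraft sum = sum(2^(-l_i)) = 0.1748, need <= 1. Result: satisfied (a binary prefix-free code with these lengths exists)

Yes


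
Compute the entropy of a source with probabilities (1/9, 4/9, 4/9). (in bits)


H = -sum(p_i * log2(p_i)). Terms: -(1/9)*log2(1/9) = 0.352214; -(4/9)*log2(4/9) = 0.519967; -(4/9)*log2(4/9) = 0.519967. H = 0.352214 + 0.519967 + 0.519967 = 1.3921

1.3921 bits


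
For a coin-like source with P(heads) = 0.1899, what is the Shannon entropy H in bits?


H = -p*log2(p) - (1-p)*log2(1-p). -0.1899*log2(0.1899) = 0.455131; -0.8101*log2(0.8101) = 0.246131. H = 0.455131 + 0.246131 = 0.7013

0.7013 bits


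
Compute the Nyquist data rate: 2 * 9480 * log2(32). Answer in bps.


Rate = 2 * B * log2(M) = 2 * 9480 * 5.0 = 94800.0

94800.0 bps


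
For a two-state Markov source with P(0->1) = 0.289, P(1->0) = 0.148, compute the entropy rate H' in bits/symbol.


Stationary distribution: pi_0 = p10/(p01+p10) = 0.3387, pi_1 = 0.6613. Entropy rate H' = pi_0*H(p01) + pi_1*H(p10) = 0.3387*0.8674 + 0.6613*0.6048 = 0.6938

0.6938 bits/symbol


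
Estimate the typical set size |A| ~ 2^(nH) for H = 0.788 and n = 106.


log2|A_typical| = nH = 106 * 0.788 = 83.528, so |A_typical| ~ 2^83.528 = 1.395e+25

1.395e+25


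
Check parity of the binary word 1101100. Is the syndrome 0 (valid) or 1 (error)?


Syndrome = XOR of all bits = 1 XOR 1 XOR 0 XOR 1 XOR 1 XOR 0 XOR 0 = 0

0


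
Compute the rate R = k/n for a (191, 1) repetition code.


Rate = k/n = 1/191

1/191


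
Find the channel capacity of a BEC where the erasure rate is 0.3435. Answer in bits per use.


C = 1 - epsilon = 1 - 0.3435 = 0.6565

0.6565 bits


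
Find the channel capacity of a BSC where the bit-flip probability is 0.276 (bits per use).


H(p) = -p*log2(p) - (1-p)*log2(1-p) = -0.276*log2(0.276) - 0.724*log2(0.724) = 0.512604 + 0.337339 = 0.8499. C = 1 - H(p) = 1 - 0.8499 = 0.1501

0.1501 bits


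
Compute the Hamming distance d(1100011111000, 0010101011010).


Count differing positions: ^ ^ ^ . ^ ^ . ^ . . . ^ . = 7 differences

7


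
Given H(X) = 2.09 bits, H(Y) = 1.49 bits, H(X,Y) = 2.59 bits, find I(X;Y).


I(X;Y) = H(X) + H(Y) - H(X,Y) = 2.09 + 1.49 - 2.59 = 0.99

0.99 bits


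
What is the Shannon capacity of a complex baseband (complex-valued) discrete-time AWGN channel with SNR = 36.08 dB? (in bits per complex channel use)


SNR_linear = 10^(36.08/10) = 4055.0854; C = log2(1 + SNR_linear) = log2(1 + 4055.0854) = 11.9859

11.9859 bits/channel use


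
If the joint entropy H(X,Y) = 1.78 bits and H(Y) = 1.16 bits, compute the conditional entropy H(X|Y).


H(X|Y) = H(X,Y) - H(Y) = 1.78 - 1.16 = 0.62

0.62 bits


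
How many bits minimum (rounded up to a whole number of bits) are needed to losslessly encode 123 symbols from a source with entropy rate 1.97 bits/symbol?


Minimum bits >= n * H = 123 * 1.97 = 242.31, rounded up to a whole number of bits = 243

243 bits


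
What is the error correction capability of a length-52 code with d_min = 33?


Correction capability = floor((d-1)/2) = floor((33-1)/2) = 16

16 errors


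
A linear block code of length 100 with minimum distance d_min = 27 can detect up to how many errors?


Detection capability = d_min - 1 = 27 - 1 = 26

26 errors


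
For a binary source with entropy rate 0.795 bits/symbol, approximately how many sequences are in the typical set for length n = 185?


log2|A_typical| = nH = 185 * 0.795 = 147.075, so |A_typical| ~ 2^147.075 = 1.879e+44

1.879e+44


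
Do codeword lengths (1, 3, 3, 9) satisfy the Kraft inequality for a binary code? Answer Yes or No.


Kraft sum = sum(2^(-l_i)) = 0.752, need <= 1. Result: satisfied (a binary prefix-free code with these lengths exists)

Yes


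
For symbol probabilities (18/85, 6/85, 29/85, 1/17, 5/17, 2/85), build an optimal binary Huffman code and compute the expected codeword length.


Huffman construction (repeatedly merge the two least-probable nodes; each merge adds 1 bit to every symbol beneath it): 2/85 + 1/17 = 7/85; 6/85 + 7/85 = 13/85; 13/85 + 18/85 = 31/85; 5/17 + 29/85 = 54/85; 31/85 + 54/85 = 1. Resulting codeword lengths (in the order the probabilities were given): (2, 3, 2, 4, 2, 4). L_avg = sum(p_i * l_i) = 18/85*2 + 6/85*3 + 29/85*2 + 1/17*4 + 5/17*2 + 2/85*4 = 38/17 = 2.2353

2.2353 bits


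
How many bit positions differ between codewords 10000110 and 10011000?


Count differing positions: . . . ^ ^ ^ ^ . = 4 differences

4


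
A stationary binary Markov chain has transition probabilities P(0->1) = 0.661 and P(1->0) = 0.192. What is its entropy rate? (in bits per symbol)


Stationary distribution: pi_0 = p10/(p01+p10) = 0.2251, pi_1 = 0.7749. Entropy rate H' = pi_0*H(p01) + pi_1*H(p10) = 0.2251*0.9239 + 0.7749*0.7056 = 0.7548

0.7548 bits/symbol


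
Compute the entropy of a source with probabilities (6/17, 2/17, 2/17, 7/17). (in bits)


H = -sum(p_i * log2(p_i)). Terms: -(6/17)*log2(6/17) = 0.530294; -(2/17)*log2(2/17) = 0.363231; -(2/17)*log2(2/17) = 0.363231; -(7/17)*log2(7/17) = 0.527103. H = 0.530294 + 0.363231 + 0.363231 + 0.527103 = 1.7839

1.7839 bits


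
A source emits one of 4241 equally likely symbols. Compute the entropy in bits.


H = log2(n) = log2(4241) = 12.0502

12.0502 bits


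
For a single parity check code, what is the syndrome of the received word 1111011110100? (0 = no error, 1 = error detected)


Syndrome = XOR of all bits = 1 XOR 1 XOR 1 XOR 1 XOR 0 XOR 1 XOR 1 XOR 1 XOR 1 XOR 0 XOR 1 XOR 0 XOR 0 = 1

1


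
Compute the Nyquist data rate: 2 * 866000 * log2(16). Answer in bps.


Rate = 2 * B * log2(M) = 2 * 866000 * 4.0 = 6928000.0

6928000.0 bps


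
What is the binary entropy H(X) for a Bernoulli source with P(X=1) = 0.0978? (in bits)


H = -p*log2(p) - (1-p)*log2(1-p). -0.0978*log2(0.0978) = 0.328023; -0.9022*log2(0.9022) = 0.133959. H = 0.328023 + 0.133959 = 0.462

0.462 bits


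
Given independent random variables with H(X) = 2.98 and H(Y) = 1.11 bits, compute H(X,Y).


For independent variables, H(X,Y) = H(X) + H(Y) = 2.98 + 1.11 = 4.09

4.09 bits


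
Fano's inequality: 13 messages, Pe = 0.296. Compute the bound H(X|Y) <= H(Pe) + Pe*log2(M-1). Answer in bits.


H(Pe) = -Pe*log2(Pe) - (1-Pe)*log2(1-Pe) = -0.296*log2(0.296) - 0.704*log2(0.704) = 0.519874 + 0.356472 = 0.8763. Pe*log2(M-1) = 0.296*log2(12) = 1.061149. Bound = H(Pe) + Pe*log2(M-1) = 0.519874 + 0.356472 + 1.061149 = 1.9375

1.9375 bits


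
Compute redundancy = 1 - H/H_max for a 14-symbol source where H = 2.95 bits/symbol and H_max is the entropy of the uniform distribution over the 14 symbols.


H_max = log2(K) = log2(14) = 3.8074 bits/symbol. Redundancy = 1 - H/H_max = 1 - 2.95/3.8074 = 1 - 0.7748 = 0.2252

0.2252


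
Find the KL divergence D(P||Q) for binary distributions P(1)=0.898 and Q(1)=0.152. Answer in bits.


KL = p*log2(p/q) + (1-p)*log2((1-p)/(1-q)) = 0.898*log2(0.898/0.152) + 0.102*log2(0.102/0.848) = 1.9896

1.9896 bits


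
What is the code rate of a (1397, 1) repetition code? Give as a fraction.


Rate = k/n = 1/1397

1/1397


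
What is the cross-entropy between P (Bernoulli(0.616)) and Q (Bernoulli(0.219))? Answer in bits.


H(P,Q) = -p*log2(q) - (1-p)*log2(1-q). -0.616*log2(0.219) = 1.349654; -0.384*log2(0.781) = 0.136937. H(P,Q) = 1.349654 + 0.136937 = 1.4866

1.4866 bits


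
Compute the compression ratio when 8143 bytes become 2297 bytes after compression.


Ratio = original / compressed = 8143 / 2297 = 3.5451

3.5451


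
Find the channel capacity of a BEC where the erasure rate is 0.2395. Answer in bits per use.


C = 1 - epsilon = 1 - 0.2395 = 0.7605

0.7605 bits


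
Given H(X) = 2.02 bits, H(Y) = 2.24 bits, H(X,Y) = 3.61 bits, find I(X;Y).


I(X;Y) = H(X) + H(Y) - H(X,Y) = 2.02 + 2.24 - 3.61 = 0.65

0.65 bits


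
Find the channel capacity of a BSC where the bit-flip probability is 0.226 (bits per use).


H(p) = -p*log2(p) - (1-p)*log2(1-p) = -0.226*log2(0.226) - 0.774*log2(0.774) = 0.484907 + 0.286066 = 0.771. C = 1 - H(p) = 1 - 0.771 = 0.229

0.229 bits


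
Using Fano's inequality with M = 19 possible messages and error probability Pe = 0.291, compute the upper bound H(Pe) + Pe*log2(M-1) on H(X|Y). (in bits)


H(Pe) = -Pe*log2(Pe) - (1-Pe)*log2(1-Pe) = -0.291*log2(0.291) - 0.709*log2(0.709) = 0.518245 + 0.351765 = 0.87. Pe*log2(M-1) = 0.291*log2(18) = 1.213448. Bound = H(Pe) + Pe*log2(M-1) = 0.518245 + 0.351765 + 1.213448 = 2.0835

2.0835 bits


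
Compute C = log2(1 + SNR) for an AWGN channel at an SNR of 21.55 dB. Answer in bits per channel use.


SNR_linear = 10^(21.55/10) = 142.8894; C = log2(1 + SNR_linear) = log2(1 + 142.8894) = 7.1688

7.1688 bits/channel use


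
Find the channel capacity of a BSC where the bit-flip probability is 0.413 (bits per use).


H(p) = -p*log2(p) - (1-p)*log2(1-p) = -0.413*log2(0.413) - 0.587*log2(0.587) = 0.526900 + 0.451149 = 0.978. C = 1 - H(p) = 1 - 0.978 = 0.022

0.022 bits


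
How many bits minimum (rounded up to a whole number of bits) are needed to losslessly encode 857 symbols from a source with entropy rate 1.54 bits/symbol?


Minimum bits >= n * H = 857 * 1.54 = 1319.78, rounded up to a whole number of bits = 1320

1320 bits


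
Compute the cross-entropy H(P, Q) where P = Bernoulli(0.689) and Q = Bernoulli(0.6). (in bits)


H(P,Q) = -p*log2(q) - (1-p)*log2(1-q). -0.689*log2(0.6) = 0.507769; -0.311*log2(0.4) = 0.411120. H(P,Q) = 0.507769 + 0.411120 = 0.9189

0.9189 bits


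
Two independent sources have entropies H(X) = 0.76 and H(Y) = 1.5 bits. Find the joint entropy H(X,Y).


For independent variables, H(X,Y) = H(X) + H(Y) = 0.76 + 1.5 = 2.26

2.26 bits


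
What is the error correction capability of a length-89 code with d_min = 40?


Correction capability = floor((d-1)/2) = floor((40-1)/2) = 19

19 errors


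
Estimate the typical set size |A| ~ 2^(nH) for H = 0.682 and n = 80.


log2|A_typical| = nH = 80 * 0.682 = 54.56, so |A_typical| ~ 2^54.56 = 2.656e+16

2.656e+16


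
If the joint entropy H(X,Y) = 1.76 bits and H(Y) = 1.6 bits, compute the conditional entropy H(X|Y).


H(X|Y) = H(X,Y) - H(Y) = 1.76 - 1.6 = 0.16

0.16 bits


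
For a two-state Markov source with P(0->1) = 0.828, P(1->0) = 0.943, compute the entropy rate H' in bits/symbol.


Stationary distribution: pi_0 = p10/(p01+p10) = 0.5325, pi_1 = 0.4675. Entropy rate H' = pi_0*H(p01) + pi_1*H(p10) = 0.5325*0.6623 + 0.4675*0.3154 = 0.5001

0.5001 bits/symbol


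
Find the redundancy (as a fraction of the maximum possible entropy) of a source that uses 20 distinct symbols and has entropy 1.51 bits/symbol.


H_max = log2(K) = log2(20) = 4.3219 bits/symbol. Redundancy = 1 - H/H_max = 1 - 1.51/4.3219 = 1 - 0.3494 = 0.6506

0.6506


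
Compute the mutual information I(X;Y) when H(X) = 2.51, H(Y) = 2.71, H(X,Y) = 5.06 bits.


I(X;Y) = H(X) + H(Y) - H(X,Y) = 2.51 + 2.71 - 5.06 = 0.16

0.16 bits


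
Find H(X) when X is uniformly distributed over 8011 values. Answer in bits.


H = log2(n) = log2(8011) = 12.9678

12.9678 bits


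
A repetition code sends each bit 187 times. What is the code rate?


Rate = k/n = 1/187

1/187


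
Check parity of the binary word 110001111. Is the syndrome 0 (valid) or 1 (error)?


Syndrome = XOR of all bits = 1 XOR 1 XOR 0 XOR 0 XOR 0 XOR 1 XOR 1 XOR 1 XOR 1 = 0

0


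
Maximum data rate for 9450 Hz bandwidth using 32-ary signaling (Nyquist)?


Rate = 2 * B * log2(M) = 2 * 9450 * 5.0 = 94500.0

94500.0 bps


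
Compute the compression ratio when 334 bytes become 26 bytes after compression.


Ratio = original / compressed = 334 / 26 = 12.8462

12.8462


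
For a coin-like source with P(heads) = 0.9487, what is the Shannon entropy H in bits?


H = -p*log2(p) - (1-p)*log2(1-p). -0.9487*log2(0.9487) = 0.072079; -0.0513*log2(0.0513) = 0.219815. H = 0.072079 + 0.219815 = 0.2919

0.2919 bits


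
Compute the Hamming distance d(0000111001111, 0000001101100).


Count differing positions: . . . . ^ ^ . ^ . . . ^ ^ = 5 differences

5


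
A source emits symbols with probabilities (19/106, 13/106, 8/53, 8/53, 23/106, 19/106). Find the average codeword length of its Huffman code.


Huffman construction (repeatedly merge the two least-probable nodes; each merge adds 1 bit to every symbol beneath it): 13/106 + 8/53 = 29/106; 8/53 + 19/106 = 35/106; 19/106 + 23/106 = 21/53; 29/106 + 35/106 = 32/53; 21/53 + 32/53 = 1. Resulting codeword lengths (in the order the probabilities were given): (3, 3, 3, 3, 2, 2). L_avg = sum(p_i * l_i) = 19/106*3 + 13/106*3 + 8/53*3 + 8/53*3 + 23/106*2 + 19/106*2 = 138/53 = 2.6038

2.6038 bits


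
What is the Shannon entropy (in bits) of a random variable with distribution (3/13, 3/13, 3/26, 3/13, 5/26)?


H = -sum(p_i * log2(p_i)). Terms: -(3/13)*log2(3/13) = 0.488187; -(3/13)*log2(3/13) = 0.488187; -(3/26)*log2(3/26) = 0.359478; -(3/13)*log2(3/13) = 0.488187; -(5/26)*log2(5/26) = 0.457406. H = 0.488187 + 0.488187 + 0.359478 + 0.488187 + 0.457406 = 2.2814

2.2814 bits


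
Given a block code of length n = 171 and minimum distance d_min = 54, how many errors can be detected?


Detection capability = d_min - 1 = 54 - 1 = 53

53 errors


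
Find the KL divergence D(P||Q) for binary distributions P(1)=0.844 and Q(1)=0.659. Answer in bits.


KL = p*log2(p/q) + (1-p)*log2((1-p)/(1-q)) = 0.844*log2(0.844/0.659) + 0.156*log2(0.156/0.341) = 0.1253

0.1253 bits


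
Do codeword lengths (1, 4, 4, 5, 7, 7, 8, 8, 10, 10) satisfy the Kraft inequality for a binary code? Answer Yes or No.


Kraft sum = sum(2^(-l_i)) = 0.6816, need <= 1. Result: satisfied (a binary prefix-free code with these lengths exists)

Yes


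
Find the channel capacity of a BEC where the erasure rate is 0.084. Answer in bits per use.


C = 1 - epsilon = 1 - 0.084 = 0.916

0.916 bits


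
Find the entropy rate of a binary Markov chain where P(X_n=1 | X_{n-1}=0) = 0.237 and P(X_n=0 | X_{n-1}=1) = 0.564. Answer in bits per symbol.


Stationary distribution: pi_0 = p10/(p01+p10) = 0.7041, pi_1 = 0.2959. Entropy rate H' = pi_0*H(p01) + pi_1*H(p10) = 0.7041*0.79 + 0.2959*0.9881 = 0.8486

0.8486 bits/symbol


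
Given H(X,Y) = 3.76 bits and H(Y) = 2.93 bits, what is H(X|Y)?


H(X|Y) = H(X,Y) - H(Y) = 3.76 - 2.93 = 0.83

0.83 bits


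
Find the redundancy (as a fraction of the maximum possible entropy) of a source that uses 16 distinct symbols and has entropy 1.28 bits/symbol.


H_max = log2(K) = log2(16) = 4.0 bits/symbol. Redundancy = 1 - H/H_max = 1 - 1.28/4.0 = 1 - 0.32 = 0.68

0.68
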